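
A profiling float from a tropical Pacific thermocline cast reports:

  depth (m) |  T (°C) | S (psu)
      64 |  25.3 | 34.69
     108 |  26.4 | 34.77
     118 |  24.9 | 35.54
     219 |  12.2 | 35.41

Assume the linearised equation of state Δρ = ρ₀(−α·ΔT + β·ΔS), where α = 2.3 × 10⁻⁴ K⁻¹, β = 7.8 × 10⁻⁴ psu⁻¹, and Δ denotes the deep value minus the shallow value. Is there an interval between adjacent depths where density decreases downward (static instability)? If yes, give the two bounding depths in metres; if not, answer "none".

Evaluate Δρ/ρ₀ = −αΔT + βΔS across each adjacent pair:
  64–108 m: −αΔT+βΔS = −(2.3 × 10⁻⁴)(+1.1)+(7.8 × 10⁻⁴)(+0.08) = -1.9 × 10⁻⁴ → UNSTABLE
  108–118 m: −αΔT+βΔS = −(2.3 × 10⁻⁴)(-1.5)+(7.8 × 10⁻⁴)(+0.77) = 9.5 × 10⁻⁴ → stable
  118–219 m: −αΔT+βΔS = −(2.3 × 10⁻⁴)(-12.7)+(7.8 × 10⁻⁴)(-0.13) = 2.8 × 10⁻³ → stable
The 64–108 m interval has Δρ < 0: lighter water underlies denser water.

64–108 m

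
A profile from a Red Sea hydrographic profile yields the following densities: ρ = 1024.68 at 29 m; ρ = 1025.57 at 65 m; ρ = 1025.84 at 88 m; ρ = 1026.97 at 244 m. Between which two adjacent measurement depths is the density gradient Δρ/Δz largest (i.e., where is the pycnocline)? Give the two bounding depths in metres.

Compute the density gradient over each adjacent pair:
  29–65 m: Δρ/Δz = 0.89/36 = 0.025 kg m⁻⁴
  65–88 m: Δρ/Δz = 0.27/23 = 0.012 kg m⁻⁴
  88–244 m: Δρ/Δz = 1.13/156 = 7.2 × 10⁻³ kg m⁻⁴
The largest gradient is in the 29–65 m interval — the pycnocline.

29–65 m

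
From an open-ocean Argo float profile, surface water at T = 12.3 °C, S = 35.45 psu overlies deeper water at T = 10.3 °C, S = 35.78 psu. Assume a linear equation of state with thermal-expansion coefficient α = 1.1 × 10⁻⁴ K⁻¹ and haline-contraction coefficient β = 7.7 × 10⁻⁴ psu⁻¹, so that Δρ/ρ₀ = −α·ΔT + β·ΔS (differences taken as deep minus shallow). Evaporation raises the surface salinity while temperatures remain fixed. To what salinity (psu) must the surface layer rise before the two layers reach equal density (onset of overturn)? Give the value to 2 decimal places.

Neutral buoyancy requires −α(T_deep − T_surf) + β(S_deep − S_surf′) = 0.
S_surf′ = S_deep − (α/β)·ΔT = 35.78 − (1.1 × 10⁻⁴/7.7 × 10⁻⁴)·(-2.0) = 36.0657 psu.
Increase required: 36.0657 − 35.45 = 0.6157 psu.

36.07 psu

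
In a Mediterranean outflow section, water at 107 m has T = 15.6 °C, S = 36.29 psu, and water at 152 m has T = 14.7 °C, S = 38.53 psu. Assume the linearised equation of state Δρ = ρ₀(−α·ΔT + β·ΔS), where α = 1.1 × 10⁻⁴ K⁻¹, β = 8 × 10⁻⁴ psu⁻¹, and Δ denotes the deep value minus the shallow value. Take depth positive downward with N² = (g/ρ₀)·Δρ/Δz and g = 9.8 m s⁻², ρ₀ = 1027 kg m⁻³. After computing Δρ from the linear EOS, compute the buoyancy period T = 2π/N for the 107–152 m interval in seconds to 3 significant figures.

ΔT = -0.9 K, ΔS = +2.24 psu (deep − shallow).
Δρ/ρ₀ = −αΔT + βΔS = 9.90 × 10⁻⁵ + 1.792 × 10⁻³ = 1.891 × 10⁻³, so Δρ ≈ 1.942 kg m⁻³.
N² = (g/ρ₀)·Δρ/Δz = g·(Δρ/ρ₀)/Δz = 9.8 × 1.891 × 10⁻³ / 45 = 4.1182 × 10⁻⁴ s⁻².
N = √(4.1182 × 10⁻⁴) = 0.020293 rad s⁻¹ → T = 2π/N = 309.62 s ≈ 310 s.

310 s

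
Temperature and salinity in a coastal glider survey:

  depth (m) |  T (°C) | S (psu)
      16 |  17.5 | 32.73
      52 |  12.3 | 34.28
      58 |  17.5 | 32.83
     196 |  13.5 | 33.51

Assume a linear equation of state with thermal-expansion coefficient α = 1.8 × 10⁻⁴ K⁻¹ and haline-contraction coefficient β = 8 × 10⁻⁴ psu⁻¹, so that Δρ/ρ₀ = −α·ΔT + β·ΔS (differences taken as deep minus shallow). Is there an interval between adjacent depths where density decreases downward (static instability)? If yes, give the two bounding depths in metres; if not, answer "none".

52–58 m

Evaluate Δρ/ρ₀ = −αΔT + βΔS across each adjacent pair:
  16–52 m: −αΔT+βΔS = −(1.8 × 10⁻⁴)(-5.2)+(8 × 10⁻⁴)(+1.55) = 2.2 × 10⁻³ → stable
  52–58 m: −αΔT+βΔS = −(1.8 × 10⁻⁴)(+5.2)+(8 × 10⁻⁴)(-1.45) = -2.1 × 10⁻³ → UNSTABLE
  58–196 m: −αΔT+βΔS = −(1.8 × 10⁻⁴)(-4.0)+(8 × 10⁻⁴)(+0.68) = 1.3 × 10⁻³ → stable
The 52–58 m interval has Δρ < 0: lighter water underlies denser water.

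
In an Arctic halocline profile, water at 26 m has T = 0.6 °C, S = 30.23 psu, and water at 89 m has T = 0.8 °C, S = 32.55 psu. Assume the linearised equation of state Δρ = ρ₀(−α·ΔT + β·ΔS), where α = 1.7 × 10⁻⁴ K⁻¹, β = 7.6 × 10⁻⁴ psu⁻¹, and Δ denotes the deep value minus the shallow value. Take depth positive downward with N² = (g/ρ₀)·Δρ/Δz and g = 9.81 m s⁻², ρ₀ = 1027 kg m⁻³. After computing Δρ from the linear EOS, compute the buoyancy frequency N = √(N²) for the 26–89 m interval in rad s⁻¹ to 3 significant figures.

0.0164 rad s⁻¹

ΔT = +0.2 K, ΔS = +2.32 psu (deep − shallow).
Δρ/ρ₀ = −αΔT + βΔS = -3.40 × 10⁻⁵ + 1.7632 × 10⁻³ = 1.7292 × 10⁻³, so Δρ ≈ 1.776 kg m⁻³.
N² = (g/ρ₀)·Δρ/Δz = g·(Δρ/ρ₀)/Δz = 9.81 × 1.7292 × 10⁻³ / 63 = 2.6926 × 10⁻⁴ s⁻².
N = √(2.6926 × 10⁻⁴) = 0.016409 rad s⁻¹ ≈ 0.0164 rad s⁻¹.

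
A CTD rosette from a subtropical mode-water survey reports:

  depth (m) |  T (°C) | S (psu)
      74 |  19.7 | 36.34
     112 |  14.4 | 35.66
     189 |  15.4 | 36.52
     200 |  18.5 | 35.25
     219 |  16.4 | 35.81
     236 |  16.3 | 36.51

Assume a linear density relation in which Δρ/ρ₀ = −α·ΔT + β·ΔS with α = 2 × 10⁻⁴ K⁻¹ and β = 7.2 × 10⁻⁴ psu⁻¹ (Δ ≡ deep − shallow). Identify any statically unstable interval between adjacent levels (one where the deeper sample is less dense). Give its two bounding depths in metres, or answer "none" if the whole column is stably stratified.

189–200 m

Evaluate Δρ/ρ₀ = −αΔT + βΔS across each adjacent pair:
  74–112 m: −αΔT+βΔS = −(2 × 10⁻⁴)(-5.3)+(7.2 × 10⁻⁴)(-0.68) = 5.7 × 10⁻⁴ → stable
  112–189 m: −αΔT+βΔS = −(2 × 10⁻⁴)(+1.0)+(7.2 × 10⁻⁴)(+0.86) = 4.2 × 10⁻⁴ → stable
  189–200 m: −αΔT+βΔS = −(2 × 10⁻⁴)(+3.1)+(7.2 × 10⁻⁴)(-1.27) = -1.5 × 10⁻³ → UNSTABLE
  200–219 m: −αΔT+βΔS = −(2 × 10⁻⁴)(-2.1)+(7.2 × 10⁻⁴)(+0.56) = 8.2 × 10⁻⁴ → stable
  219–236 m: −αΔT+βΔS = −(2 × 10⁻⁴)(-0.1)+(7.2 × 10⁻⁴)(+0.70) = 5.2 × 10⁻⁴ → stable
The 189–200 m interval has Δρ < 0: lighter water underlies denser water.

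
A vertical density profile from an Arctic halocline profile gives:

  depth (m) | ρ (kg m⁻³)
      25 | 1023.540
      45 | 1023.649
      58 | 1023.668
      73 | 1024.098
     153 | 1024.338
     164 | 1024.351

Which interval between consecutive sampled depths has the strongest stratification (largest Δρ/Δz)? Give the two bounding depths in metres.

58–73 m

Compute the density gradient over each adjacent pair:
  25–45 m: Δρ/Δz = 0.109/20 = 5.4 × 10⁻³ kg m⁻⁴
  45–58 m: Δρ/Δz = 0.019/13 = 1.5 × 10⁻³ kg m⁻⁴
  58–73 m: Δρ/Δz = 0.430/15 = 0.029 kg m⁻⁴
  73–153 m: Δρ/Δz = 0.240/80 = 3.0 × 10⁻³ kg m⁻⁴
  153–164 m: Δρ/Δz = 0.013/11 = 1.2 × 10⁻³ kg m⁻⁴
The largest gradient is in the 58–73 m interval — the pycnocline.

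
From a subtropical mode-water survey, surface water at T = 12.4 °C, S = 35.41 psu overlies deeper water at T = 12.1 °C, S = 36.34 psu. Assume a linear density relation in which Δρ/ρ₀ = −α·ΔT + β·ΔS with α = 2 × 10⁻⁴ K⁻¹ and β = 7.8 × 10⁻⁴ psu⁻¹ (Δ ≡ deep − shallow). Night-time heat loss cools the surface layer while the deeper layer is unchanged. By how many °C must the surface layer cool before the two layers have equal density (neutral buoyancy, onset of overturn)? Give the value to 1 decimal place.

Neutral buoyancy requires Δρ = 0, i.e. −α(T_deep − T_surf′) + β(S_deep − S_surf) = 0.
T_surf′ = T_deep − (β/α)·ΔS = 12.1 − (7.8 × 10⁻⁴/2 × 10⁻⁴)·(+0.93) = 8.473 °C.
Cooling required: 12.4 − (8.473) = 3.927 °C.

3.9 °C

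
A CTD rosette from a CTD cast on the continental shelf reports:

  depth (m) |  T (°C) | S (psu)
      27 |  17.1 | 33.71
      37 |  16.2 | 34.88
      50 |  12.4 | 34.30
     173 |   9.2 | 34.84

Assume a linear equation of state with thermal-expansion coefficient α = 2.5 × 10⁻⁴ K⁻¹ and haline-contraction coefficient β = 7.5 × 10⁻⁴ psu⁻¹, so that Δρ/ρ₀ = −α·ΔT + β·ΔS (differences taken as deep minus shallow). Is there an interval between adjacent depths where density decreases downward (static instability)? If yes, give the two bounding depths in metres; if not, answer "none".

none

Evaluate Δρ/ρ₀ = −αΔT + βΔS across each adjacent pair:
  27–37 m: −αΔT+βΔS = −(2.5 × 10⁻⁴)(-0.9)+(7.5 × 10⁻⁴)(+1.17) = 1.1 × 10⁻³ → stable
  37–50 m: −αΔT+βΔS = −(2.5 × 10⁻⁴)(-3.8)+(7.5 × 10⁻⁴)(-0.58) = 5.2 × 10⁻⁴ → stable
  50–173 m: −αΔT+βΔS = −(2.5 × 10⁻⁴)(-3.2)+(7.5 × 10⁻⁴)(+0.54) = 1.2 × 10⁻³ → stable
Every interval has Δρ > 0: the column is stably stratified throughout.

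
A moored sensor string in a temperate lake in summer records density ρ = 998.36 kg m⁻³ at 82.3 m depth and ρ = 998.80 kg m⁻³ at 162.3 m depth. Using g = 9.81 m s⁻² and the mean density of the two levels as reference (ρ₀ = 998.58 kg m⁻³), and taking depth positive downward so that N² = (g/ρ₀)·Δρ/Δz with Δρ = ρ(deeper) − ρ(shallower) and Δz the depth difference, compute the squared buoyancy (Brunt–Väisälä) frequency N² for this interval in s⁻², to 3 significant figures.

5.40 × 10⁻⁵ s⁻²

Δρ = 998.80 − 998.36 = 0.44 kg m⁻³ over Δz = 162.3 − 82.3 = 80 m.
N² = (9.81/998.58) × (0.44/80) = 5.4032 × 10⁻⁵ s⁻² ≈ 5.40 × 10⁻⁵ s⁻².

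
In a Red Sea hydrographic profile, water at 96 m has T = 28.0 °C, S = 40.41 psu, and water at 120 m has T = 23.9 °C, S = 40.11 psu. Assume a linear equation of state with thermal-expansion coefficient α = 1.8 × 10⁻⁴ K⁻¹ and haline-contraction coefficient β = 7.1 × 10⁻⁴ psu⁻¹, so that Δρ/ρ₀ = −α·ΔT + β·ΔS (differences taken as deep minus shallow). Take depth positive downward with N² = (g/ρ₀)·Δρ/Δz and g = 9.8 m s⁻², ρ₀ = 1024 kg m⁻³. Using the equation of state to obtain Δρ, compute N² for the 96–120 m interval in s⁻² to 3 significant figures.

ΔT = -4.1 K, ΔS = -0.30 psu (deep − shallow).
Δρ/ρ₀ = −αΔT + βΔS = 7.38 × 10⁻⁴ − 2.13 × 10⁻⁴ = 5.25 × 10⁻⁴, so Δρ ≈ 0.5376 kg m⁻³.
N² = (g/ρ₀)·Δρ/Δz = g·(Δρ/ρ₀)/Δz = 9.8 × 5.25 × 10⁻⁴ / 24 = 2.1438 × 10⁻⁴ s⁻² ≈ 2.14 × 10⁻⁴ s⁻².

2.14 × 10⁻⁴ s⁻²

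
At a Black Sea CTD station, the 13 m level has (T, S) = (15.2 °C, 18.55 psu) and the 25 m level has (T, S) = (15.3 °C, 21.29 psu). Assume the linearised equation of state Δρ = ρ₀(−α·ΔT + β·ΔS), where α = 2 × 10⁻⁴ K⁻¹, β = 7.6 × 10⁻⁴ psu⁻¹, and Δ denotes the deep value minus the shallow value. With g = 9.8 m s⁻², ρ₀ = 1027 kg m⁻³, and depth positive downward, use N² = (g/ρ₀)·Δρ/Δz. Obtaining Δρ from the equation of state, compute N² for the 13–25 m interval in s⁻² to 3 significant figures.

ΔT = +0.1 K, ΔS = +2.74 psu (deep − shallow).
Δρ/ρ₀ = −αΔT + βΔS = -2.00 × 10⁻⁵ + 2.0824 × 10⁻³ = 2.0624 × 10⁻³, so Δρ ≈ 2.118 kg m⁻³.
N² = (g/ρ₀)·Δρ/Δz = g·(Δρ/ρ₀)/Δz = 9.8 × 2.0624 × 10⁻³ / 12 = 1.6843 × 10⁻³ s⁻² ≈ 1.68 × 10⁻³ s⁻².

1.68 × 10⁻³ s⁻²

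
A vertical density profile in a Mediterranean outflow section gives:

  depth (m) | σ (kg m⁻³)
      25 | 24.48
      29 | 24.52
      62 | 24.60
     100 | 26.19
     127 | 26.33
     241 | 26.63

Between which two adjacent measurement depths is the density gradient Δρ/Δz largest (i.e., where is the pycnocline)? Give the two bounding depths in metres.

Compute the density gradient over each adjacent pair:
  25–29 m: Δρ/Δz = 0.04/4 = 0.010 kg m⁻⁴
  29–62 m: Δρ/Δz = 0.08/33 = 2.4 × 10⁻³ kg m⁻⁴
  62–100 m: Δρ/Δz = 1.59/38 = 0.042 kg m⁻⁴
  100–127 m: Δρ/Δz = 0.14/27 = 5.2 × 10⁻³ kg m⁻⁴
  127–241 m: Δρ/Δz = 0.30/114 = 2.6 × 10⁻³ kg m⁻⁴
The largest gradient is in the 62–100 m interval — the pycnocline.

62–100 m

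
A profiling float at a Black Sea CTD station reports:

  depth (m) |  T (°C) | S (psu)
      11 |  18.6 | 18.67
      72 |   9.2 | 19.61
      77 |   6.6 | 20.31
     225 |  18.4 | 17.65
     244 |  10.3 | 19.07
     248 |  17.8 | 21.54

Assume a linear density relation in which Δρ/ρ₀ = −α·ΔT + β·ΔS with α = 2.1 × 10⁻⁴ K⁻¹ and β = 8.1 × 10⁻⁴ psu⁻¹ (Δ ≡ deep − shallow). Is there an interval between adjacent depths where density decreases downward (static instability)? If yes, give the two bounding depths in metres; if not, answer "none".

Evaluate Δρ/ρ₀ = −αΔT + βΔS across each adjacent pair:
  11–72 m: −αΔT+βΔS = −(2.1 × 10⁻⁴)(-9.4)+(8.1 × 10⁻⁴)(+0.94) = 2.7 × 10⁻³ → stable
  72–77 m: −αΔT+βΔS = −(2.1 × 10⁻⁴)(-2.6)+(8.1 × 10⁻⁴)(+0.70) = 1.1 × 10⁻³ → stable
  77–225 m: −αΔT+βΔS = −(2.1 × 10⁻⁴)(+11.8)+(8.1 × 10⁻⁴)(-2.66) = -4.6 × 10⁻³ → UNSTABLE
  225–244 m: −αΔT+βΔS = −(2.1 × 10⁻⁴)(-8.1)+(8.1 × 10⁻⁴)(+1.42) = 2.9 × 10⁻³ → stable
  244–248 m: −αΔT+βΔS = −(2.1 × 10⁻⁴)(+7.5)+(8.1 × 10⁻⁴)(+2.47) = 4.3 × 10⁻⁴ → stable
The 77–225 m interval has Δρ < 0: lighter water underlies denser water.

77–225 m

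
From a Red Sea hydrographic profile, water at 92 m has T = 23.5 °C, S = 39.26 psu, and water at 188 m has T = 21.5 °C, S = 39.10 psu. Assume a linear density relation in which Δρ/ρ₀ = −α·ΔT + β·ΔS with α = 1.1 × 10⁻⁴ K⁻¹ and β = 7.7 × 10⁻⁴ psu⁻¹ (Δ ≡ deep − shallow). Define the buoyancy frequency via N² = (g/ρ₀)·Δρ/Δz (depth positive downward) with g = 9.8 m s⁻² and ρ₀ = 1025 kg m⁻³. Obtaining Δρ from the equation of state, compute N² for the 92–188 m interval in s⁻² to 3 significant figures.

ΔT = -2.0 K, ΔS = -0.16 psu (deep − shallow).
Δρ/ρ₀ = −αΔT + βΔS = 2.20 × 10⁻⁴ − 1.232 × 10⁻⁴ = 9.68 × 10⁻⁵, so Δρ ≈ 0.09922 kg m⁻³.
N² = (g/ρ₀)·Δρ/Δz = g·(Δρ/ρ₀)/Δz = 9.8 × 9.68 × 10⁻⁵ / 96 = 9.8817 × 10⁻⁶ s⁻² ≈ 9.88 × 10⁻⁶ s⁻².

9.88 × 10⁻⁶ s⁻²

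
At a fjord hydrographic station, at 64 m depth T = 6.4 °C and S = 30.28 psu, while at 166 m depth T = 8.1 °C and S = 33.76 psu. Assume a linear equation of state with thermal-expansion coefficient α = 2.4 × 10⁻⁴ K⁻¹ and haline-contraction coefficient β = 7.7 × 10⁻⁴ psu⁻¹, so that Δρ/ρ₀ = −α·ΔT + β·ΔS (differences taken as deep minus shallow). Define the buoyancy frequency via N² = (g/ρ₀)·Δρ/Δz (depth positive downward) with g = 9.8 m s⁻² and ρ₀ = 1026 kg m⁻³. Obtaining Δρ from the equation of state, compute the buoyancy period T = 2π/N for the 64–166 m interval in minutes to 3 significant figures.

ΔT = +1.7 K, ΔS = +3.48 psu (deep − shallow).
Δρ/ρ₀ = −αΔT + βΔS = -4.08 × 10⁻⁴ + 2.6796 × 10⁻³ = 2.2716 × 10⁻³, so Δρ ≈ 2.331 kg m⁻³.
N² = (g/ρ₀)·Δρ/Δz = g·(Δρ/ρ₀)/Δz = 9.8 × 2.2716 × 10⁻³ / 102 = 2.1825 × 10⁻⁴ s⁻².
N = √(2.1825 × 10⁻⁴) = 0.014773 rad s⁻¹ → T = 2π/N = 425.32 s = 7.0887 min ≈ 7.09 min.

7.09 min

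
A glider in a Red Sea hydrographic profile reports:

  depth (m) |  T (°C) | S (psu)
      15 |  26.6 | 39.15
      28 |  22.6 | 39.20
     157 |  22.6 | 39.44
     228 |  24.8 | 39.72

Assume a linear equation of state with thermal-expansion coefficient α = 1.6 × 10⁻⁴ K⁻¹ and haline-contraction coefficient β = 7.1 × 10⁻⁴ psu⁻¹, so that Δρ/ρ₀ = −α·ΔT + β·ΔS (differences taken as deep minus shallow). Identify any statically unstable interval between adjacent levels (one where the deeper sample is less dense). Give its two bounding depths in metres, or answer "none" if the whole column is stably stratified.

157–228 m

Evaluate Δρ/ρ₀ = −αΔT + βΔS across each adjacent pair:
  15–28 m: −αΔT+βΔS = −(1.6 × 10⁻⁴)(-4.0)+(7.1 × 10⁻⁴)(+0.05) = 6.8 × 10⁻⁴ → stable
  28–157 m: −αΔT+βΔS = −(1.6 × 10⁻⁴)(+0.0)+(7.1 × 10⁻⁴)(+0.24) = 1.7 × 10⁻⁴ → stable
  157–228 m: −αΔT+βΔS = −(1.6 × 10⁻⁴)(+2.2)+(7.1 × 10⁻⁴)(+0.28) = -1.5 × 10⁻⁴ → UNSTABLE
The 157–228 m interval has Δρ < 0: lighter water underlies denser water.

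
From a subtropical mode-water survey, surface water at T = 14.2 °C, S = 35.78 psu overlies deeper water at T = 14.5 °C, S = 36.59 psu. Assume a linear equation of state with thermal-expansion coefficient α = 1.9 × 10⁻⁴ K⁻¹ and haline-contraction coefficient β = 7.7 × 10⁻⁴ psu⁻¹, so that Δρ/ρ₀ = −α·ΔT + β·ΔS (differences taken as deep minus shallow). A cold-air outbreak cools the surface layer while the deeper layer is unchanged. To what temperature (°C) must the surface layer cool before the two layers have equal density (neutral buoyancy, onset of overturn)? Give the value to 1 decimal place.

11.2 °C

Neutral buoyancy requires Δρ = 0, i.e. −α(T_deep − T_surf′) + β(S_deep − S_surf) = 0.
T_surf′ = T_deep − (β/α)·ΔS = 14.5 − (7.7 × 10⁻⁴/1.9 × 10⁻⁴)·(+0.81) = 11.217 °C.
Cooling required: 14.2 − (11.217) = 2.983 °C.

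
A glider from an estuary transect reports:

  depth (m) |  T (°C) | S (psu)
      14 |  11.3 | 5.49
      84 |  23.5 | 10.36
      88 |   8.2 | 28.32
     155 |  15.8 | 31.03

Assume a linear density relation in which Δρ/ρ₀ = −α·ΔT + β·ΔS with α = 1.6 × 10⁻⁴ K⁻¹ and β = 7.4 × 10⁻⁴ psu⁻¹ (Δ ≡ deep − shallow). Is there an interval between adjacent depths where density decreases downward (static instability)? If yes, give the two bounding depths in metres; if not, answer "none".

none

Evaluate Δρ/ρ₀ = −αΔT + βΔS across each adjacent pair:
  14–84 m: −αΔT+βΔS = −(1.6 × 10⁻⁴)(+12.2)+(7.4 × 10⁻⁴)(+4.87) = 1.7 × 10⁻³ → stable
  84–88 m: −αΔT+βΔS = −(1.6 × 10⁻⁴)(-15.3)+(7.4 × 10⁻⁴)(+17.96) = 0.016 → stable
  88–155 m: −αΔT+βΔS = −(1.6 × 10⁻⁴)(+7.6)+(7.4 × 10⁻⁴)(+2.71) = 7.9 × 10⁻⁴ → stable
Every interval has Δρ > 0: the column is stably stratified throughout.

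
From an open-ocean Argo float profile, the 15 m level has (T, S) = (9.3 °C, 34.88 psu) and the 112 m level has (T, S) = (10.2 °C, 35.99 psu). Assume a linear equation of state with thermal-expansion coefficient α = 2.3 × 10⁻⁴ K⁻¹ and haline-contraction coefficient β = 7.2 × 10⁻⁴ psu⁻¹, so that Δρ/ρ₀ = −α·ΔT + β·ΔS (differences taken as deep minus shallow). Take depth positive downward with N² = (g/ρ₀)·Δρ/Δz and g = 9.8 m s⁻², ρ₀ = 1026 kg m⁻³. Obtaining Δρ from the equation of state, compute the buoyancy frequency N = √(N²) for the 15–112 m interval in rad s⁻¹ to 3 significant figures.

7.74 × 10⁻³ rad s⁻¹

ΔT = +0.9 K, ΔS = +1.11 psu (deep − shallow).
Δρ/ρ₀ = −αΔT + βΔS = -2.07 × 10⁻⁴ + 7.992 × 10⁻⁴ = 5.922 × 10⁻⁴, so Δρ ≈ 0.6076 kg m⁻³.
N² = (g/ρ₀)·Δρ/Δz = g·(Δρ/ρ₀)/Δz = 9.8 × 5.922 × 10⁻⁴ / 97 = 5.9831 × 10⁻⁵ s⁻².
N = √(5.9831 × 10⁻⁵) = 7.7351 × 10⁻³ rad s⁻¹ ≈ 7.74 × 10⁻³ rad s⁻¹.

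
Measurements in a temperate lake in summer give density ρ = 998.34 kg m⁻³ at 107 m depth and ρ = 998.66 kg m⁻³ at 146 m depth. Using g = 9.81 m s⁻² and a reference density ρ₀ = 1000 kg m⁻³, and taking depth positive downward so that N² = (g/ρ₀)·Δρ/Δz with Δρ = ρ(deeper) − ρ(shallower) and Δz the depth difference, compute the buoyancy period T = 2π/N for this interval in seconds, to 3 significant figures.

700 s

Δρ = 998.66 − 998.34 = 0.32 kg m⁻³ over Δz = 146 − 107 = 39 m.
N² = (9.81/1000) × (0.32/39) = 8.0492 × 10⁻⁵ s⁻².
N = √(8.0492 × 10⁻⁵) = 8.9717 × 10⁻³ rad s⁻¹, so T = 2π/N = 700.33 s ≈ 700 s.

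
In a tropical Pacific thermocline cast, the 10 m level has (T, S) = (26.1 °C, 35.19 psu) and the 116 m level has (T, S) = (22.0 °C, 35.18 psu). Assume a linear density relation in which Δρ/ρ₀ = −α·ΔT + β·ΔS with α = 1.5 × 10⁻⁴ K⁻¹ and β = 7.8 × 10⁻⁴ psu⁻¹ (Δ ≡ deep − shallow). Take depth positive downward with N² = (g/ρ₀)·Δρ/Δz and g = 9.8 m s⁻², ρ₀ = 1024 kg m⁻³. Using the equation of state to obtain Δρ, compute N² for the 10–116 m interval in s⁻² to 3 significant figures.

ΔT = -4.1 K, ΔS = -0.01 psu (deep − shallow).
Δρ/ρ₀ = −αΔT + βΔS = 6.15 × 10⁻⁴ − 7.80 × 10⁻⁶ = 6.072 × 10⁻⁴, so Δρ ≈ 0.6218 kg m⁻³.
N² = (g/ρ₀)·Δρ/Δz = g·(Δρ/ρ₀)/Δz = 9.8 × 6.072 × 10⁻⁴ / 106 = 5.6137 × 10⁻⁵ s⁻² ≈ 5.61 × 10⁻⁵ s⁻².

5.61 × 10⁻⁵ s⁻²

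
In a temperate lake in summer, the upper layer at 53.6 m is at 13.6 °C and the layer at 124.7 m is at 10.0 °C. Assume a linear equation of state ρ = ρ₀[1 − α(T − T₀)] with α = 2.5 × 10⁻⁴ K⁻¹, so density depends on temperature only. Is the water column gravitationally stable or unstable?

stable

ΔT = 10.0 − 13.6 = -3.6 K, so Δρ/ρ₀ = −αΔT = 9.00 × 10⁻⁴.
Δρ/ρ₀ > 0, so Δρ > 0: deeper water is denser → statically stable.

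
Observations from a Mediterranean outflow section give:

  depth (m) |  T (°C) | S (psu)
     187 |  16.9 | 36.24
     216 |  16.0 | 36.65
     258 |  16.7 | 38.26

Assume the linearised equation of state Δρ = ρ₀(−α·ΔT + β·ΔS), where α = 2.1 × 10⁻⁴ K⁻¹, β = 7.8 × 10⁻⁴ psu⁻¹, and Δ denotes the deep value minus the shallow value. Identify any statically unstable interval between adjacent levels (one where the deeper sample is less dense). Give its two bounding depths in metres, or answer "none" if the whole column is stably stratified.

none

Evaluate Δρ/ρ₀ = −αΔT + βΔS across each adjacent pair:
  187–216 m: −αΔT+βΔS = −(2.1 × 10⁻⁴)(-0.9)+(7.8 × 10⁻⁴)(+0.41) = 5.1 × 10⁻⁴ → stable
  216–258 m: −αΔT+βΔS = −(2.1 × 10⁻⁴)(+0.7)+(7.8 × 10⁻⁴)(+1.61) = 1.1 × 10⁻³ → stable
Every interval has Δρ > 0: the column is stably stratified throughout.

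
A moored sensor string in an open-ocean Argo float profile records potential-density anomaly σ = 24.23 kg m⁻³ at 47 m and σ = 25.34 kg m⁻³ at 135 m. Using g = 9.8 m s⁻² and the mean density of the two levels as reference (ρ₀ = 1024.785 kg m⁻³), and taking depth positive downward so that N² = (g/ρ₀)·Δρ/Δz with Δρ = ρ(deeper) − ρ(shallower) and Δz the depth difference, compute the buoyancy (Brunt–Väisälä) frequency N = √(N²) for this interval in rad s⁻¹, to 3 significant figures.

Δρ = 1025.34 − 1024.23 = 1.11 kg m⁻³ over Δz = 135 − 47 = 88 m.
N² = (9.8/1024.785) × (1.11/88) = 1.2062 × 10⁻⁴ s⁻².
N = √(1.2062 × 10⁻⁴) = 0.010983 rad s⁻¹ ≈ 0.0110 rad s⁻¹.

0.0110 rad s⁻¹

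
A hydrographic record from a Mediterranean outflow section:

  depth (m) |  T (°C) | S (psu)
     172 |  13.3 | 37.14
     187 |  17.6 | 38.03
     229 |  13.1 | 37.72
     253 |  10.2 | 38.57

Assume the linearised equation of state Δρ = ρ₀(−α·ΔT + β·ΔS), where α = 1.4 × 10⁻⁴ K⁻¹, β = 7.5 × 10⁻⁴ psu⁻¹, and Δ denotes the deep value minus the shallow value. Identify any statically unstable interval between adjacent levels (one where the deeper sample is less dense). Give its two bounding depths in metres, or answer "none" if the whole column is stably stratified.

none

Evaluate Δρ/ρ₀ = −αΔT + βΔS across each adjacent pair:
  172–187 m: −αΔT+βΔS = −(1.4 × 10⁻⁴)(+4.3)+(7.5 × 10⁻⁴)(+0.89) = 6.6 × 10⁻⁵ → stable
  187–229 m: −αΔT+βΔS = −(1.4 × 10⁻⁴)(-4.5)+(7.5 × 10⁻⁴)(-0.31) = 4.0 × 10⁻⁴ → stable
  229–253 m: −αΔT+βΔS = −(1.4 × 10⁻⁴)(-2.9)+(7.5 × 10⁻⁴)(+0.85) = 1.0 × 10⁻³ → stable
Every interval has Δρ > 0: the column is stably stratified throughout.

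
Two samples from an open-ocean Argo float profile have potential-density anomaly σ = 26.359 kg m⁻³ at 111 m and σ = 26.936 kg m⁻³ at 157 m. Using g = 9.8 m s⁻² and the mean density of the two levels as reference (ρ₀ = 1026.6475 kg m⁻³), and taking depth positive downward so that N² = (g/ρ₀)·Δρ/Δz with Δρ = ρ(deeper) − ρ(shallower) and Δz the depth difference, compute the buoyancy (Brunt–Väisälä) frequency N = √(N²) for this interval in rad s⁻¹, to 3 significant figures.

Δρ = 1026.936 − 1026.359 = 0.577 kg m⁻³ over Δz = 157 − 111 = 46 m.
N² = (9.8/1026.6475) × (0.577/46) = 1.1974 × 10⁻⁴ s⁻².
N = √(1.1974 × 10⁻⁴) = 0.010943 rad s⁻¹ ≈ 0.0109 rad s⁻¹.

0.0109 rad s⁻¹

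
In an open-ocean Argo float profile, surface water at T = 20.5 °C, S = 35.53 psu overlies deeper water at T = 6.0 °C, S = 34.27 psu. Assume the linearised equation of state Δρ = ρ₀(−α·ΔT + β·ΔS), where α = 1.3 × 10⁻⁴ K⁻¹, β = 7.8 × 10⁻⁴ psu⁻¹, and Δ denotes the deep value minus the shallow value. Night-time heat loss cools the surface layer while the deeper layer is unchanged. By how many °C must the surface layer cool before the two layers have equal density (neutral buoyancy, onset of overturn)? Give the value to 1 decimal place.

6.9 °C

Neutral buoyancy requires Δρ = 0, i.e. −α(T_deep − T_surf′) + β(S_deep − S_surf) = 0.
T_surf′ = T_deep − (β/α)·ΔS = 6.0 − (7.8 × 10⁻⁴/1.3 × 10⁻⁴)·(-1.26) = 13.560 °C.
Cooling required: 20.5 − (13.560) = 6.940 °C.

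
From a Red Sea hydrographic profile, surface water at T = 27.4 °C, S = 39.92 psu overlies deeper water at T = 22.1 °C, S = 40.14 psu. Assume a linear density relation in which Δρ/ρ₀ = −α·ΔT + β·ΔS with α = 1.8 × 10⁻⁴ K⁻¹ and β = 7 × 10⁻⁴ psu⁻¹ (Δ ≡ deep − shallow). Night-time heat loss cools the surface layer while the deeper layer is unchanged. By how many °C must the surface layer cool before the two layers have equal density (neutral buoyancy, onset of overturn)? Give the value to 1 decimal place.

6.2 °C

Neutral buoyancy requires Δρ = 0, i.e. −α(T_deep − T_surf′) + β(S_deep − S_surf) = 0.
T_surf′ = T_deep − (β/α)·ΔS = 22.1 − (7 × 10⁻⁴/1.8 × 10⁻⁴)·(+0.22) = 21.244 °C.
Cooling required: 27.4 − (21.244) = 6.156 °C.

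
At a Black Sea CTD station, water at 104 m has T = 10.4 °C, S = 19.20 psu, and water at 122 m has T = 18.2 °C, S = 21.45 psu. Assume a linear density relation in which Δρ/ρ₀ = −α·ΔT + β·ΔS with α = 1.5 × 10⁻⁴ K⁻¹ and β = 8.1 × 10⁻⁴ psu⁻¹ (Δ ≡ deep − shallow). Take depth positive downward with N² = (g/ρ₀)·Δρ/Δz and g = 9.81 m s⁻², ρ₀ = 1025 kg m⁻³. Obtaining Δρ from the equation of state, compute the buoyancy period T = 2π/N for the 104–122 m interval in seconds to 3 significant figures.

ΔT = +7.8 K, ΔS = +2.25 psu (deep − shallow).
Δρ/ρ₀ = −αΔT + βΔS = -1.17 × 10⁻³ + 1.8225 × 10⁻³ = 6.525 × 10⁻⁴, so Δρ ≈ 0.6688 kg m⁻³.
N² = (g/ρ₀)·Δρ/Δz = g·(Δρ/ρ₀)/Δz = 9.81 × 6.525 × 10⁻⁴ / 18 = 3.5561 × 10⁻⁴ s⁻².
N = √(3.5561 × 10⁻⁴) = 0.018858 rad s⁻¹ → T = 2π/N = 333.18 s ≈ 333 s.

333 s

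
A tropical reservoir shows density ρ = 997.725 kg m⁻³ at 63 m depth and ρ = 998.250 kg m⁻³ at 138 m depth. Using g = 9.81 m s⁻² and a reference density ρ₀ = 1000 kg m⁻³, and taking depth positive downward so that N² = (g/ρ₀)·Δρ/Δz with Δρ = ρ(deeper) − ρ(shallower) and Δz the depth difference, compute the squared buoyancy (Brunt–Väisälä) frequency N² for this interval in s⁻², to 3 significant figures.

Δρ = 998.250 − 997.725 = 0.525 kg m⁻³ over Δz = 138 − 63 = 75 m.
N² = (9.81/1000) × (0.525/75) = 6.8670 × 10⁻⁵ s⁻² ≈ 6.87 × 10⁻⁵ s⁻².

6.87 × 10⁻⁵ s⁻²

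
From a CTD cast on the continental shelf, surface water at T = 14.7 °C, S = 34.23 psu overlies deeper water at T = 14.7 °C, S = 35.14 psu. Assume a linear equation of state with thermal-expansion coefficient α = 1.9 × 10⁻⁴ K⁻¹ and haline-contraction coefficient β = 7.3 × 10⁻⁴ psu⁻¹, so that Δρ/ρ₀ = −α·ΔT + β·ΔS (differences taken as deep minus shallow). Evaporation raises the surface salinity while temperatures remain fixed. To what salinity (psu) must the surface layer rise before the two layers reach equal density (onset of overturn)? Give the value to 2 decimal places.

35.14 psu

Neutral buoyancy requires −α(T_deep − T_surf) + β(S_deep − S_surf′) = 0.
S_surf′ = S_deep − (α/β)·ΔT = 35.14 − (1.9 × 10⁻⁴/7.3 × 10⁻⁴)·(+0.0) = 35.1400 psu.
Increase required: 35.1400 − 34.23 = 0.9100 psu.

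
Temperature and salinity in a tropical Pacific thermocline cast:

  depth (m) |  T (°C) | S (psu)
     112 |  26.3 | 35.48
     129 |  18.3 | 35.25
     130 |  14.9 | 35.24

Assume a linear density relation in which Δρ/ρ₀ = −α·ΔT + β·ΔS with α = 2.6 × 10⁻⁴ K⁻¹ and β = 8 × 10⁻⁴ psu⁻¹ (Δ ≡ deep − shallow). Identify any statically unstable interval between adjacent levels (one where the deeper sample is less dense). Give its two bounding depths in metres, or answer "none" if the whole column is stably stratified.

Evaluate Δρ/ρ₀ = −αΔT + βΔS across each adjacent pair:
  112–129 m: −αΔT+βΔS = −(2.6 × 10⁻⁴)(-8.0)+(8 × 10⁻⁴)(-0.23) = 1.9 × 10⁻³ → stable
  129–130 m: −αΔT+βΔS = −(2.6 × 10⁻⁴)(-3.4)+(8 × 10⁻⁴)(-0.01) = 8.8 × 10⁻⁴ → stable
Every interval has Δρ > 0: the column is stably stratified throughout.

none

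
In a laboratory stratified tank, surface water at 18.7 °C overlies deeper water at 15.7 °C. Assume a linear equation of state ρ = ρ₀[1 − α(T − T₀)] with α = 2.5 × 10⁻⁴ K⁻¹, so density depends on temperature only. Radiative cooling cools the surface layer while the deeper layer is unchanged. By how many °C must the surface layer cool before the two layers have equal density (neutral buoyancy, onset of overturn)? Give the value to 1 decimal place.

3.0 °C

With temperature the only control, equal density requires T_surf′ = T_deep.
T_surf′ = 15.7 °C.
Cooling required: 18.7 − 15.7 = 3.0 °C.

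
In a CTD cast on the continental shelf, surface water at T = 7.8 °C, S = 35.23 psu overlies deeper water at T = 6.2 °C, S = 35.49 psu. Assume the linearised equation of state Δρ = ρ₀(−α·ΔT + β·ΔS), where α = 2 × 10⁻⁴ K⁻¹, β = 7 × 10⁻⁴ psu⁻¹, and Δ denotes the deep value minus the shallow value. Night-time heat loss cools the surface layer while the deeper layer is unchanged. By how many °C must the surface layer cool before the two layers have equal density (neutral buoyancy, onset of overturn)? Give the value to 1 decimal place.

Neutral buoyancy requires Δρ = 0, i.e. −α(T_deep − T_surf′) + β(S_deep − S_surf) = 0.
T_surf′ = T_deep − (β/α)·ΔS = 6.2 − (7 × 10⁻⁴/2 × 10⁻⁴)·(+0.26) = 5.290 °C.
Cooling required: 7.8 − (5.290) = 2.510 °C.

2.5 °C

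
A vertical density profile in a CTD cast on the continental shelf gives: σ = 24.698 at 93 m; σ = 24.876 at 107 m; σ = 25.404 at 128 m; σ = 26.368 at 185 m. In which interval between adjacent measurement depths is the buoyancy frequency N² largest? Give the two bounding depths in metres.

Compute the density gradient over each adjacent pair:
  93–107 m: Δρ/Δz = 0.178/14 = 0.013 kg m⁻⁴
  107–128 m: Δρ/Δz = 0.528/21 = 0.025 kg m⁻⁴
  128–185 m: Δρ/Δz = 0.964/57 = 0.017 kg m⁻⁴
The largest gradient is in the 107–128 m interval — the pycnocline.

107–128 m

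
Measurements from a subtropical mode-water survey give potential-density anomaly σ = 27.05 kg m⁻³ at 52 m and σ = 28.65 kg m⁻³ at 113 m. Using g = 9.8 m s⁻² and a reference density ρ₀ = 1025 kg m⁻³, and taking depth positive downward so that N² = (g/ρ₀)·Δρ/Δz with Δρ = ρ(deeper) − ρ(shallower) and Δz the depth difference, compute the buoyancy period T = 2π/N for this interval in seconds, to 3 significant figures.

Δρ = 1028.65 − 1027.05 = 1.60 kg m⁻³ over Δz = 113 − 52 = 61 m.
N² = (9.8/1025) × (1.60/61) = 2.5078 × 10⁻⁴ s⁻².
N = √(2.5078 × 10⁻⁴) = 0.015836 rad s⁻¹, so T = 2π/N = 396.77 s ≈ 397 s.

397 s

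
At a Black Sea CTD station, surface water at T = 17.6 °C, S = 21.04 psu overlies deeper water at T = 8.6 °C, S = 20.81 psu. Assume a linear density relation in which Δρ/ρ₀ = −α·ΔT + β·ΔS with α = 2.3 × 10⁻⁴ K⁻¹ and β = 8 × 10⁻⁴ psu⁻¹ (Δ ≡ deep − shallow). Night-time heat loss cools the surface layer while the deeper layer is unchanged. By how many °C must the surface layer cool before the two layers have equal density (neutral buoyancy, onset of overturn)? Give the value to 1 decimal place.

8.2 °C

Neutral buoyancy requires Δρ = 0, i.e. −α(T_deep − T_surf′) + β(S_deep − S_surf) = 0.
T_surf′ = T_deep − (β/α)·ΔS = 8.6 − (8 × 10⁻⁴/2.3 × 10⁻⁴)·(-0.23) = 9.400 °C.
Cooling required: 17.6 − (9.400) = 8.200 °C.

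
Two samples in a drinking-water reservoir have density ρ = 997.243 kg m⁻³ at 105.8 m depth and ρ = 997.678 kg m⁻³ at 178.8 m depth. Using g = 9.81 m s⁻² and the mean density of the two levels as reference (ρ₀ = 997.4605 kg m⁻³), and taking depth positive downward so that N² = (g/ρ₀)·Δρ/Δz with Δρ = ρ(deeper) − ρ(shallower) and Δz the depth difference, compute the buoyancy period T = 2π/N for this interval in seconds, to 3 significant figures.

821 s

Δρ = 997.678 − 997.243 = 0.435 kg m⁻³ over Δz = 178.8 − 105.8 = 73 m.
N² = (9.81/997.4605) × (0.435/73) = 5.8606 × 10⁻⁵ s⁻².
N = √(5.8606 × 10⁻⁵) = 7.6555 × 10⁻³ rad s⁻¹, so T = 2π/N = 820.74 s ≈ 821 s.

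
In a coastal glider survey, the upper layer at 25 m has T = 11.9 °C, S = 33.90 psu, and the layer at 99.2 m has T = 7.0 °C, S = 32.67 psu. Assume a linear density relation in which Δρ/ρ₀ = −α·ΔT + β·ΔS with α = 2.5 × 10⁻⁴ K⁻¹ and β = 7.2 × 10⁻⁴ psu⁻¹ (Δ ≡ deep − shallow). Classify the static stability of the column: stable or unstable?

ΔT = 7.0 − 11.9 = -4.9 K and ΔS = 32.67 − 33.90 = -1.23 psu (deep − shallow).
−αΔT = 1.225 × 10⁻³; βΔS = -8.856 × 10⁻⁴; sum Δρ/ρ₀ = 3.394 × 10⁻⁴.
Δρ/ρ₀ > 0, so Δρ > 0: deeper water is denser → statically stable.

stable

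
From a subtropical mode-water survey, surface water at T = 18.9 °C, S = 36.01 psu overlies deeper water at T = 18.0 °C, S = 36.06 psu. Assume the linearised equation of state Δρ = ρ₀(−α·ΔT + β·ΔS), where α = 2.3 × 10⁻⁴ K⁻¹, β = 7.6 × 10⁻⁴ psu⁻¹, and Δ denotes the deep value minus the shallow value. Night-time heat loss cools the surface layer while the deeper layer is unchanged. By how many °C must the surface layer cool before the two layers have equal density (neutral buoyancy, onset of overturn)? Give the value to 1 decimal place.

Neutral buoyancy requires Δρ = 0, i.e. −α(T_deep − T_surf′) + β(S_deep − S_surf) = 0.
T_surf′ = T_deep − (β/α)·ΔS = 18.0 − (7.6 × 10⁻⁴/2.3 × 10⁻⁴)·(+0.05) = 17.835 °C.
Cooling required: 18.9 − (17.835) = 1.065 °C.

1.1 °C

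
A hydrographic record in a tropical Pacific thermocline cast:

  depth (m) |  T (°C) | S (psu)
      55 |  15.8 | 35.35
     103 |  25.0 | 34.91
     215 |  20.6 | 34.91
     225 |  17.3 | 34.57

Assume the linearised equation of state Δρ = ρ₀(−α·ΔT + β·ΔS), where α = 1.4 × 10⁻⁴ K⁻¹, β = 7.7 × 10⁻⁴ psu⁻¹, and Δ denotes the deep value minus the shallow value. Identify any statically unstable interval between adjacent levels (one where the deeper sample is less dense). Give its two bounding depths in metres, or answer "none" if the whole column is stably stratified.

55–103 m

Evaluate Δρ/ρ₀ = −αΔT + βΔS across each adjacent pair:
  55–103 m: −αΔT+βΔS = −(1.4 × 10⁻⁴)(+9.2)+(7.7 × 10⁻⁴)(-0.44) = -1.6 × 10⁻³ → UNSTABLE
  103–215 m: −αΔT+βΔS = −(1.4 × 10⁻⁴)(-4.4)+(7.7 × 10⁻⁴)(+0.00) = 6.2 × 10⁻⁴ → stable
  215–225 m: −αΔT+βΔS = −(1.4 × 10⁻⁴)(-3.3)+(7.7 × 10⁻⁴)(-0.34) = 2.0 × 10⁻⁴ → stable
The 55–103 m interval has Δρ < 0: lighter water underlies denser water.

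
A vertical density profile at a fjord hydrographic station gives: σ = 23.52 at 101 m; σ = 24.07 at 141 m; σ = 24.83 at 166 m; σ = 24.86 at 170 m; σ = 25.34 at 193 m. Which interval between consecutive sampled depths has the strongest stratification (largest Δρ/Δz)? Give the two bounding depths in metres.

141–166 m

Compute the density gradient over each adjacent pair:
  101–141 m: Δρ/Δz = 0.55/40 = 0.014 kg m⁻⁴
  141–166 m: Δρ/Δz = 0.76/25 = 0.030 kg m⁻⁴
  166–170 m: Δρ/Δz = 0.03/4 = 7.5 × 10⁻³ kg m⁻⁴
  170–193 m: Δρ/Δz = 0.48/23 = 0.021 kg m⁻⁴
The largest gradient is in the 141–166 m interval — the pycnocline.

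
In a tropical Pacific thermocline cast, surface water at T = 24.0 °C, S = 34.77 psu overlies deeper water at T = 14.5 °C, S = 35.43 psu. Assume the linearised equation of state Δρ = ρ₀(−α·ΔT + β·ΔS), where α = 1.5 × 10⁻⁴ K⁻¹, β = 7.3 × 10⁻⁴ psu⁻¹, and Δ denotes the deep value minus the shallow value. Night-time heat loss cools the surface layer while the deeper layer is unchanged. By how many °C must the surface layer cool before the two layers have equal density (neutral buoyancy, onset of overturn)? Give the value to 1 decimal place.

Neutral buoyancy requires Δρ = 0, i.e. −α(T_deep − T_surf′) + β(S_deep − S_surf) = 0.
T_surf′ = T_deep − (β/α)·ΔS = 14.5 − (7.3 × 10⁻⁴/1.5 × 10⁻⁴)·(+0.66) = 11.288 °C.
Cooling required: 24.0 − (11.288) = 12.712 °C.

12.7 °C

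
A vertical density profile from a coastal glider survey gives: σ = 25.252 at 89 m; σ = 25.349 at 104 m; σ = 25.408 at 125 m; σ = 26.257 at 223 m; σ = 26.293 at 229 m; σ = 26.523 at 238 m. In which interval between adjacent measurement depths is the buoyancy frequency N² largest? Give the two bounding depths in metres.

Compute the density gradient over each adjacent pair:
  89–104 m: Δρ/Δz = 0.097/15 = 6.5 × 10⁻³ kg m⁻⁴
  104–125 m: Δρ/Δz = 0.059/21 = 2.8 × 10⁻³ kg m⁻⁴
  125–223 m: Δρ/Δz = 0.849/98 = 8.7 × 10⁻³ kg m⁻⁴
  223–229 m: Δρ/Δz = 0.036/6 = 6.0 × 10⁻³ kg m⁻⁴
  229–238 m: Δρ/Δz = 0.230/9 = 0.026 kg m⁻⁴
The largest gradient is in the 229–238 m interval — the pycnocline.

229–238 m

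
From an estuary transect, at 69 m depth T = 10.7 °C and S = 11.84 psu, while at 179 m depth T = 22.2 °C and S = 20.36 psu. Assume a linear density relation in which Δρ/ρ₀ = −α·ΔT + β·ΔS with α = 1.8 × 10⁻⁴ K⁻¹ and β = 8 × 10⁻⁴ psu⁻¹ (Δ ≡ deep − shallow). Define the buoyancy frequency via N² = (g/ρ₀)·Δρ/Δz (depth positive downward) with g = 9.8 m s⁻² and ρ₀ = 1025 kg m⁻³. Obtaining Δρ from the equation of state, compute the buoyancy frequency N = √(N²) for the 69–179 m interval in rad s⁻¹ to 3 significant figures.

ΔT = +11.5 K, ΔS = +8.52 psu (deep − shallow).
Δρ/ρ₀ = −αΔT + βΔS = -2.07 × 10⁻³ + 6.816 × 10⁻³ = 4.746 × 10⁻³, so Δρ ≈ 4.865 kg m⁻³.
N² = (g/ρ₀)·Δρ/Δz = g·(Δρ/ρ₀)/Δz = 9.8 × 4.746 × 10⁻³ / 110 = 4.2283 × 10⁻⁴ s⁻².
N = √(4.2283 × 10⁻⁴) = 0.020563 rad s⁻¹ ≈ 0.0206 rad s⁻¹.

0.0206 rad s⁻¹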